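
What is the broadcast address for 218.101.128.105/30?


Network: 218.101.128.104/30
Host bits = 2
Set all host bits to 1:
Broadcast: 218.101.128.107


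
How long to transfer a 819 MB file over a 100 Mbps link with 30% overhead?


Effective throughput = 100 * (1 - 30/100) = 70 Mbps
File size in Mb = 819 * 8 = 6552 Mb
Time = 6552 / 70
Time = 93.6 seconds


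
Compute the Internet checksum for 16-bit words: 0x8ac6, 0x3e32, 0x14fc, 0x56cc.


Sum all words (with carry folding):
+ 0x8ac6 = 0x8ac6
+ 0x3e32 = 0xc8f8
+ 0x14fc = 0xddf4
+ 0x56cc = 0x34c1
One's complement: ~0x34c1
Checksum = 0xcb3e


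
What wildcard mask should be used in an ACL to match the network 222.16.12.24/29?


Subnet mask: 255.255.255.248
Wildcard = 255.255.255.255 - subnet mask
255 - 255 = 0
255 - 255 = 0
255 - 255 = 0
255 - 248 = 7
Wildcard: 0.0.0.7


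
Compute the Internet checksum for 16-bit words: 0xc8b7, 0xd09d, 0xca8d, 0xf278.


Sum all words (with carry folding):
+ 0xc8b7 = 0xc8b7
+ 0xd09d = 0x9955
+ 0xca8d = 0x63e3
+ 0xf278 = 0x565c
One's complement: ~0x565c
Checksum = 0xa9a3


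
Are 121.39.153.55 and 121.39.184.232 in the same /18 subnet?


Mask: 255.255.192.0
121.39.153.55 AND mask = 121.39.128.0
121.39.184.232 AND mask = 121.39.128.0
Yes, same subnet (121.39.128.0)


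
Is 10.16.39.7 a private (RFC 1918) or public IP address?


RFC 1918 private ranges:
  10.0.0.0/8 (10.0.0.0 - 10.255.255.255)
  172.16.0.0/12 (172.16.0.0 - 172.31.255.255)
  192.168.0.0/16 (192.168.0.0 - 192.168.255.255)
Private (in 10.0.0.0/8)


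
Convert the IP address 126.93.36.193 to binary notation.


126 = 01111110
93 = 01011101
36 = 00100100
193 = 11000001
Binary: 01111110.01011101.00100100.11000001


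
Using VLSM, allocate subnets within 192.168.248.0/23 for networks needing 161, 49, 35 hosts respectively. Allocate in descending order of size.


161 hosts -> /24 (254 usable): 192.168.248.0/24
49 hosts -> /26 (62 usable): 192.168.249.0/26
35 hosts -> /26 (62 usable): 192.168.249.64/26
Allocation: 192.168.248.0/24 (161 hosts, 254 usable); 192.168.249.0/26 (49 hosts, 62 usable); 192.168.249.64/26 (35 hosts, 62 usable)


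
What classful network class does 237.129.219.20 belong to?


First octet: 237
Binary: 11101101
1110xxxx -> Class D (224-239)
Class D (multicast), default mask N/A


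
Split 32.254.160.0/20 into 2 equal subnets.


New prefix = 20 + 1 = 21
Each subnet has 2048 addresses
  32.254.160.0/21
  32.254.168.0/21
Subnets: 32.254.160.0/21, 32.254.168.0/21


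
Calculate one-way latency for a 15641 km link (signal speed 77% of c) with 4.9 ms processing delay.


Speed = 0.77 * 3e5 km/s = 231000 km/s
Propagation delay = 15641 / 231000 = 0.0677 s = 67.71 ms
Processing delay = 4.9 ms
Total one-way latency = 72.61 ms


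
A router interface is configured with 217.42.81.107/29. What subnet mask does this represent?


/29 means 29 network bits, 3 host bits
Binary: 11111111111111111111111111111000
Mask: 255.255.255.248


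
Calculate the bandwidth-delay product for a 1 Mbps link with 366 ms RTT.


BDP = bandwidth * RTT
= 1 Mbps * 366 ms
= 1 * 1e6 * 366 / 1000 bits
= 366000 bits
= 45750 bytes
= 44.6777 KB
BDP = 366000 bits (45750 bytes)


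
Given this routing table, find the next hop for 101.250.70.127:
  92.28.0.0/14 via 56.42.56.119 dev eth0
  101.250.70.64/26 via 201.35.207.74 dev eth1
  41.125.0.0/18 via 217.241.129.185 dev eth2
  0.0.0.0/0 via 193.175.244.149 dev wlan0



Longest prefix match for 101.250.70.127:
  /14 92.28.0.0: no
  /26 101.250.70.64: MATCH
  /18 41.125.0.0: no
  /0 0.0.0.0: MATCH
Selected: next-hop 201.35.207.74 via eth1 (matched /26)


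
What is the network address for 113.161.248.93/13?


IP:   01110001.10100001.11111000.01011101
Mask: 11111111.11111000.00000000.00000000
AND operation:
Net:  01110001.10100000.00000000.00000000
Network: 113.160.0.0/13


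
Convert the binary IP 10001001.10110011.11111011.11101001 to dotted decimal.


10001001 = 137
10110011 = 179
11111011 = 251
11101001 = 233
IP: 137.179.251.233


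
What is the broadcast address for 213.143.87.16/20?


Network: 213.143.80.0/20
Host bits = 12
Set all host bits to 1:
Broadcast: 213.143.95.255


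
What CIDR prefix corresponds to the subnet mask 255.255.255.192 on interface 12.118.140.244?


Binary: 11111111.11111111.11111111.11000000
Count leading 1s
Prefix: /26


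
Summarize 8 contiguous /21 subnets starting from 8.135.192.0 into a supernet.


Original prefix: /21
Number of subnets: 8 = 2^3
New prefix = 21 - 3 = 18
Supernet: 8.135.192.0/18


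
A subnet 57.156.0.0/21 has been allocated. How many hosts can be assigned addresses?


Host bits = 32 - 21 = 11
Total addresses = 2^11 = 2048
Usable = total - 2 (network and broadcast)
Usable hosts: 2046


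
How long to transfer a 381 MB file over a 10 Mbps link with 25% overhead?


Effective throughput = 10 * (1 - 25/100) = 7.5 Mbps
File size in Mb = 381 * 8 = 3048 Mb
Time = 3048 / 7.5
Time = 406.4 seconds


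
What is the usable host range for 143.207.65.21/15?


Network: 143.206.0.0
Broadcast: 143.207.255.255
First usable = network + 1
Last usable = broadcast - 1
Range: 143.206.0.1 to 143.207.255.254


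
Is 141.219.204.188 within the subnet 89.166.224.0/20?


Subnet network: 89.166.224.0
Test IP AND mask: 141.219.192.0
No, 141.219.204.188 is not in 89.166.224.0/20


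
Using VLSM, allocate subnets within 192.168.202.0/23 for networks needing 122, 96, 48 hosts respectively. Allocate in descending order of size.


122 hosts -> /25 (126 usable): 192.168.202.0/25
96 hosts -> /25 (126 usable): 192.168.202.128/25
48 hosts -> /26 (62 usable): 192.168.203.0/26
Allocation: 192.168.202.0/25 (122 hosts, 126 usable); 192.168.202.128/25 (96 hosts, 126 usable); 192.168.203.0/26 (48 hosts, 62 usable)


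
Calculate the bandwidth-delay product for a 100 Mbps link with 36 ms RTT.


BDP = bandwidth * RTT
= 100 Mbps * 36 ms
= 100 * 1e6 * 36 / 1000 bits
= 3600000 bits
= 450000 bytes
= 439.4531 KB
BDP = 3600000 bits (450000 bytes)


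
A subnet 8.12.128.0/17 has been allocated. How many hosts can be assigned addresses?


Host bits = 32 - 17 = 15
Total addresses = 2^15 = 32768
Usable = total - 2 (network and broadcast)
Usable hosts: 32766


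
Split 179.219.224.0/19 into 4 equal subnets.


New prefix = 19 + 2 = 21
Each subnet has 2048 addresses
  179.219.224.0/21
  179.219.232.0/21
  179.219.240.0/21
  179.219.248.0/21
Subnets: 179.219.224.0/21, 179.219.232.0/21, 179.219.240.0/21, 179.219.248.0/21


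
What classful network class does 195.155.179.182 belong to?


First octet: 195
Binary: 11000011
110xxxxx -> Class C (192-223)
Class C, default mask 255.255.255.0 (/24)


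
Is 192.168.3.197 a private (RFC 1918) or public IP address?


RFC 1918 private ranges:
  10.0.0.0/8 (10.0.0.0 - 10.255.255.255)
  172.16.0.0/12 (172.16.0.0 - 172.31.255.255)
  192.168.0.0/16 (192.168.0.0 - 192.168.255.255)
Private (in 192.168.0.0/16)


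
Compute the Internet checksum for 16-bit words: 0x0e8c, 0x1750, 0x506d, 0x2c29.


Sum all words (with carry folding):
+ 0x0e8c = 0x0e8c
+ 0x1750 = 0x25dc
+ 0x506d = 0x7649
+ 0x2c29 = 0xa272
One's complement: ~0xa272
Checksum = 0x5d8d


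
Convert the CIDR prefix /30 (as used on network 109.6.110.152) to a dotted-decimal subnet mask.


/30 means 30 network bits, 2 host bits
Binary: 11111111111111111111111111111100
Mask: 255.255.255.252


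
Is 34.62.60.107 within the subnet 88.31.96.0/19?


Subnet network: 88.31.96.0
Test IP AND mask: 34.62.32.0
No, 34.62.60.107 is not in 88.31.96.0/19


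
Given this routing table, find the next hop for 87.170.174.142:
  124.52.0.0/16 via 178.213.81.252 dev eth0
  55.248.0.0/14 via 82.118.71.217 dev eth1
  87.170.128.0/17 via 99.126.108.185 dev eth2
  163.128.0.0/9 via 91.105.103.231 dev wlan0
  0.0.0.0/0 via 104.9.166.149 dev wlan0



Longest prefix match for 87.170.174.142:
  /16 124.52.0.0: no
  /14 55.248.0.0: no
  /17 87.170.128.0: MATCH
  /9 163.128.0.0: no
  /0 0.0.0.0: MATCH
Selected: next-hop 99.126.108.185 via eth2 (matched /17)


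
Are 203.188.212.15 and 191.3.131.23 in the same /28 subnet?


Mask: 255.255.255.240
203.188.212.15 AND mask = 203.188.212.0
191.3.131.23 AND mask = 191.3.131.16
No, different subnets (203.188.212.0 vs 191.3.131.16)


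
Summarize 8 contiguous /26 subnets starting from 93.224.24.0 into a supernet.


Original prefix: /26
Number of subnets: 8 = 2^3
New prefix = 26 - 3 = 23
Supernet: 93.224.24.0/23


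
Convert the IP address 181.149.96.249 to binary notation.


181 = 10110101
149 = 10010101
96 = 01100000
249 = 11111001
Binary: 10110101.10010101.01100000.11111001


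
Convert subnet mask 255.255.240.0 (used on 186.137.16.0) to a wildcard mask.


Subnet mask: 255.255.240.0
Wildcard = 255.255.255.255 - subnet mask
255 - 255 = 0
255 - 255 = 0
255 - 240 = 15
255 - 0 = 255
Wildcard: 0.0.15.255


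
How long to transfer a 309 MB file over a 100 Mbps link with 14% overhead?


Effective throughput = 100 * (1 - 14/100) = 86 Mbps
File size in Mb = 309 * 8 = 2472 Mb
Time = 2472 / 86
Time = 28.7442 seconds


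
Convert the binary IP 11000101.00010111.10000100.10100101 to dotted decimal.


11000101 = 197
00010111 = 23
10000100 = 132
10100101 = 165
IP: 197.23.132.165


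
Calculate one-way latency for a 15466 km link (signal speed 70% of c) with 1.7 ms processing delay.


Speed = 0.7 * 3e5 km/s = 210000 km/s
Propagation delay = 15466 / 210000 = 0.0736 s = 73.6476 ms
Processing delay = 1.7 ms
Total one-way latency = 75.3476 ms


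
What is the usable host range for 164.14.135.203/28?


Network: 164.14.135.192
Broadcast: 164.14.135.207
First usable = network + 1
Last usable = broadcast - 1
Range: 164.14.135.193 to 164.14.135.206


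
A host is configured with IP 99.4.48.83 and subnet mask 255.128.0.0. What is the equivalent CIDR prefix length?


Binary: 11111111.10000000.00000000.00000000
Count leading 1s
Prefix: /9


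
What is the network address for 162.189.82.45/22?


IP:   10100010.10111101.01010010.00101101
Mask: 11111111.11111111.11111100.00000000
AND operation:
Net:  10100010.10111101.01010000.00000000
Network: 162.189.80.0/22


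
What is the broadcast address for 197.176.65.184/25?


Network: 197.176.65.128/25
Host bits = 7
Set all host bits to 1:
Broadcast: 197.176.65.255


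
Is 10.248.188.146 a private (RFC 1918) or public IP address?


RFC 1918 private ranges:
  10.0.0.0/8 (10.0.0.0 - 10.255.255.255)
  172.16.0.0/12 (172.16.0.0 - 172.31.255.255)
  192.168.0.0/16 (192.168.0.0 - 192.168.255.255)
Private (in 10.0.0.0/8)


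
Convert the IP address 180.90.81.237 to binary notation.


180 = 10110100
90 = 01011010
81 = 01010001
237 = 11101101
Binary: 10110100.01011010.01010001.11101101


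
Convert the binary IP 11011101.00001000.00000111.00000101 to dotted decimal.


11011101 = 221
00001000 = 8
00000111 = 7
00000101 = 5
IP: 221.8.7.5


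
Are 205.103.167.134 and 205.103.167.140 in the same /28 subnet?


Mask: 255.255.255.240
205.103.167.134 AND mask = 205.103.167.128
205.103.167.140 AND mask = 205.103.167.128
Yes, same subnet (205.103.167.128)


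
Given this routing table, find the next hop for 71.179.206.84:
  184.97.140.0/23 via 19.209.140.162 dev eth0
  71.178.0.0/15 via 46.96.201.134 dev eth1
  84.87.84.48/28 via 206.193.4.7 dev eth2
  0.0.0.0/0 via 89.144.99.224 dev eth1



Longest prefix match for 71.179.206.84:
  /23 184.97.140.0: no
  /15 71.178.0.0: MATCH
  /28 84.87.84.48: no
  /0 0.0.0.0: MATCH
Selected: next-hop 46.96.201.134 via eth1 (matched /15)


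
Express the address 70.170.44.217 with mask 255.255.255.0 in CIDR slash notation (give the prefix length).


Binary: 11111111.11111111.11111111.00000000
Count leading 1s
Prefix: /24


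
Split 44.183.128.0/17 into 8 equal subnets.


New prefix = 17 + 3 = 20
Each subnet has 4096 addresses
  44.183.128.0/20
  44.183.144.0/20
  44.183.160.0/20
  44.183.176.0/20
  44.183.192.0/20
  44.183.208.0/20
  44.183.224.0/20
  44.183.240.0/20
Subnets: 44.183.128.0/20, 44.183.144.0/20, 44.183.160.0/20, 44.183.176.0/20, 44.183.192.0/20, 44.183.208.0/20, 44.183.224.0/20, 44.183.240.0/20


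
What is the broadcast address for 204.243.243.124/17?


Network: 204.243.128.0/17
Host bits = 15
Set all host bits to 1:
Broadcast: 204.243.255.255


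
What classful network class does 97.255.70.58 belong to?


First octet: 97
Binary: 01100001
0xxxxxxx -> Class A (1-126)
Class A, default mask 255.0.0.0 (/8)


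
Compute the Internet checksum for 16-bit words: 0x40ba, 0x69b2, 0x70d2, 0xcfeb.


Sum all words (with carry folding):
+ 0x40ba = 0x40ba
+ 0x69b2 = 0xaa6c
+ 0x70d2 = 0x1b3f
+ 0xcfeb = 0xeb2a
One's complement: ~0xeb2a
Checksum = 0x14d5


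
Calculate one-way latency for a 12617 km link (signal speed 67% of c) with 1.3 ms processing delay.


Speed = 0.67 * 3e5 km/s = 201000 km/s
Propagation delay = 12617 / 201000 = 0.0628 s = 62.7711 ms
Processing delay = 1.3 ms
Total one-way latency = 64.0711 ms


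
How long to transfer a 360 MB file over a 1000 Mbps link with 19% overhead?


Effective throughput = 1000 * (1 - 19/100) = 810 Mbps
File size in Mb = 360 * 8 = 2880 Mb
Time = 2880 / 810
Time = 3.5556 seconds


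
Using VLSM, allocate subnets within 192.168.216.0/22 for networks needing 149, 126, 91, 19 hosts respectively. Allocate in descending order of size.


149 hosts -> /24 (254 usable): 192.168.216.0/24
126 hosts -> /25 (126 usable): 192.168.217.0/25
91 hosts -> /25 (126 usable): 192.168.217.128/25
19 hosts -> /27 (30 usable): 192.168.218.0/27
Allocation: 192.168.216.0/24 (149 hosts, 254 usable); 192.168.217.0/25 (126 hosts, 126 usable); 192.168.217.128/25 (91 hosts, 126 usable); 192.168.218.0/27 (19 hosts, 30 usable)


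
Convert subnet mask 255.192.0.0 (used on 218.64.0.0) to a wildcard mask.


Subnet mask: 255.192.0.0
Wildcard = 255.255.255.255 - subnet mask
255 - 255 = 0
255 - 192 = 63
255 - 0 = 255
255 - 0 = 255
Wildcard: 0.63.255.255


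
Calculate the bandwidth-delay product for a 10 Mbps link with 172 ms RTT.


BDP = bandwidth * RTT
= 10 Mbps * 172 ms
= 10 * 1e6 * 172 / 1000 bits
= 1720000 bits
= 215000 bytes
= 209.9609 KB
BDP = 1720000 bits (215000 bytes)


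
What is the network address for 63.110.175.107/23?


IP:   00111111.01101110.10101111.01101011
Mask: 11111111.11111111.11111110.00000000
AND operation:
Net:  00111111.01101110.10101110.00000000
Network: 63.110.174.0/23


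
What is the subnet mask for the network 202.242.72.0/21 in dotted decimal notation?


/21 means 21 network bits, 11 host bits
Binary: 11111111111111111111100000000000
Mask: 255.255.248.0


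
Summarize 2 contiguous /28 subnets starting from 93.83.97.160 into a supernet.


Original prefix: /28
Number of subnets: 2 = 2^1
New prefix = 28 - 1 = 27
Supernet: 93.83.97.160/27


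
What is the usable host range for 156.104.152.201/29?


Network: 156.104.152.200
Broadcast: 156.104.152.207
First usable = network + 1
Last usable = broadcast - 1
Range: 156.104.152.201 to 156.104.152.206


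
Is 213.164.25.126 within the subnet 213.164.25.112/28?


Subnet network: 213.164.25.112
Test IP AND mask: 213.164.25.112
Yes, 213.164.25.126 is in 213.164.25.112/28


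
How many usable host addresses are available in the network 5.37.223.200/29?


Host bits = 32 - 29 = 3
Total addresses = 2^3 = 8
Usable = total - 2 (network and broadcast)
Usable hosts: 6


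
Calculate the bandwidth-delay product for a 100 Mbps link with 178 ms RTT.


BDP = bandwidth * RTT
= 100 Mbps * 178 ms
= 100 * 1e6 * 178 / 1000 bits
= 17800000 bits
= 2225000 bytes
= 2172.8516 KB
BDP = 17800000 bits (2225000 bytes)


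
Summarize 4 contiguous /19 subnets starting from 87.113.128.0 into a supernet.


Original prefix: /19
Number of subnets: 4 = 2^2
New prefix = 19 - 2 = 17
Supernet: 87.113.128.0/17


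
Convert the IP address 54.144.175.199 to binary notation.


54 = 00110110
144 = 10010000
175 = 10101111
199 = 11000111
Binary: 00110110.10010000.10101111.11000111


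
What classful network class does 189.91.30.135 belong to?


First octet: 189
Binary: 10111101
10xxxxxx -> Class B (128-191)
Class B, default mask 255.255.0.0 (/16)


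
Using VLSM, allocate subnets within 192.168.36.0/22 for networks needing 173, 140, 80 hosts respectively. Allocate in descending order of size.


173 hosts -> /24 (254 usable): 192.168.36.0/24
140 hosts -> /24 (254 usable): 192.168.37.0/24
80 hosts -> /25 (126 usable): 192.168.38.0/25
Allocation: 192.168.36.0/24 (173 hosts, 254 usable); 192.168.37.0/24 (140 hosts, 254 usable); 192.168.38.0/25 (80 hosts, 126 usable)


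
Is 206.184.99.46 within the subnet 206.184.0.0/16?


Subnet network: 206.184.0.0
Test IP AND mask: 206.184.0.0
Yes, 206.184.99.46 is in 206.184.0.0/16


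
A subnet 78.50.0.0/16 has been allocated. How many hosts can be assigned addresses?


Host bits = 32 - 16 = 16
Total addresses = 2^16 = 65536
Usable = total - 2 (network and broadcast)
Usable hosts: 65534


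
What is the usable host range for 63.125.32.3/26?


Network: 63.125.32.0
Broadcast: 63.125.32.63
First usable = network + 1
Last usable = broadcast - 1
Range: 63.125.32.1 to 63.125.32.62


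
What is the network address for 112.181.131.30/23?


IP:   01110000.10110101.10000011.00011110
Mask: 11111111.11111111.11111110.00000000
AND operation:
Net:  01110000.10110101.10000010.00000000
Network: 112.181.130.0/23


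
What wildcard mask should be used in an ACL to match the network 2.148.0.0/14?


Subnet mask: 255.252.0.0
Wildcard = 255.255.255.255 - subnet mask
255 - 255 = 0
255 - 252 = 3
255 - 0 = 255
255 - 0 = 255
Wildcard: 0.3.255.255


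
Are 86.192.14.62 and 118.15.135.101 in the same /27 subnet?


Mask: 255.255.255.224
86.192.14.62 AND mask = 86.192.14.32
118.15.135.101 AND mask = 118.15.135.96
No, different subnets (86.192.14.32 vs 118.15.135.96)


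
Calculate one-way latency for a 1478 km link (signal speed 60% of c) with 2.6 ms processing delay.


Speed = 0.6 * 3e5 km/s = 180000 km/s
Propagation delay = 1478 / 180000 = 0.0082 s = 8.2111 ms
Processing delay = 2.6 ms
Total one-way latency = 10.8111 ms


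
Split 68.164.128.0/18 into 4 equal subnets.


New prefix = 18 + 2 = 20
Each subnet has 4096 addresses
  68.164.128.0/20
  68.164.144.0/20
  68.164.160.0/20
  68.164.176.0/20
Subnets: 68.164.128.0/20, 68.164.144.0/20, 68.164.160.0/20, 68.164.176.0/20


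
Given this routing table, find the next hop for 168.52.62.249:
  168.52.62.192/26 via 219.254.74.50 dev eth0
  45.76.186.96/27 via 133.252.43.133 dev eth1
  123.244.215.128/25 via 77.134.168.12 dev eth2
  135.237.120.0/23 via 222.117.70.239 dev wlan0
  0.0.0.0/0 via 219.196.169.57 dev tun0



Longest prefix match for 168.52.62.249:
  /26 168.52.62.192: MATCH
  /27 45.76.186.96: no
  /25 123.244.215.128: no
  /23 135.237.120.0: no
  /0 0.0.0.0: MATCH
Selected: next-hop 219.254.74.50 via eth0 (matched /26)


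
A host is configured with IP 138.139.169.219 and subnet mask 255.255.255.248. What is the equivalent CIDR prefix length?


Binary: 11111111.11111111.11111111.11111000
Count leading 1s
Prefix: /29


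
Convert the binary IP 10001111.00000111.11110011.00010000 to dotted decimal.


10001111 = 143
00000111 = 7
11110011 = 243
00010000 = 16
IP: 143.7.243.16


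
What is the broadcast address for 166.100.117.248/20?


Network: 166.100.112.0/20
Host bits = 12
Set all host bits to 1:
Broadcast: 166.100.127.255


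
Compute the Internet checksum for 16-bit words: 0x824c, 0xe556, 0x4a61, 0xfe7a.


Sum all words (with carry folding):
+ 0x824c = 0x824c
+ 0xe556 = 0x67a3
+ 0x4a61 = 0xb204
+ 0xfe7a = 0xb07f
One's complement: ~0xb07f
Checksum = 0x4f80


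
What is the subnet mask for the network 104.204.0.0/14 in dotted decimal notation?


/14 means 14 network bits, 18 host bits
Binary: 11111111111111000000000000000000
Mask: 255.252.0.0


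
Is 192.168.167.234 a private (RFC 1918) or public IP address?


RFC 1918 private ranges:
  10.0.0.0/8 (10.0.0.0 - 10.255.255.255)
  172.16.0.0/12 (172.16.0.0 - 172.31.255.255)
  192.168.0.0/16 (192.168.0.0 - 192.168.255.255)
Private (in 192.168.0.0/16)


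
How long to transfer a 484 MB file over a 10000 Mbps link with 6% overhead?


Effective throughput = 10000 * (1 - 6/100) = 9400 Mbps
File size in Mb = 484 * 8 = 3872 Mb
Time = 3872 / 9400
Time = 0.4119 seconds


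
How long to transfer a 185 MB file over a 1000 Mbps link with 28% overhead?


Effective throughput = 1000 * (1 - 28/100) = 720 Mbps
File size in Mb = 185 * 8 = 1480 Mb
Time = 1480 / 720
Time = 2.0556 seconds


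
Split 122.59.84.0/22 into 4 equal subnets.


New prefix = 22 + 2 = 24
Each subnet has 256 addresses
  122.59.84.0/24
  122.59.85.0/24
  122.59.86.0/24
  122.59.87.0/24
Subnets: 122.59.84.0/24, 122.59.85.0/24, 122.59.86.0/24, 122.59.87.0/24


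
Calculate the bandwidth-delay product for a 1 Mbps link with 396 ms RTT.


BDP = bandwidth * RTT
= 1 Mbps * 396 ms
= 1 * 1e6 * 396 / 1000 bits
= 396000 bits
= 49500 bytes
= 48.3398 KB
BDP = 396000 bits (49500 bytes)


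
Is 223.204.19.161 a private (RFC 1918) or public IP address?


RFC 1918 private ranges:
  10.0.0.0/8 (10.0.0.0 - 10.255.255.255)
  172.16.0.0/12 (172.16.0.0 - 172.31.255.255)
  192.168.0.0/16 (192.168.0.0 - 192.168.255.255)
Public (not in any RFC 1918 range)


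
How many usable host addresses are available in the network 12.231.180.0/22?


Host bits = 32 - 22 = 10
Total addresses = 2^10 = 1024
Usable = total - 2 (network and broadcast)
Usable hosts: 1022


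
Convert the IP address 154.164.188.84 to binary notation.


154 = 10011010
164 = 10100100
188 = 10111100
84 = 01010100
Binary: 10011010.10100100.10111100.01010100


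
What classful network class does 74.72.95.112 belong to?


First octet: 74
Binary: 01001010
0xxxxxxx -> Class A (1-126)
Class A, default mask 255.0.0.0 (/8)


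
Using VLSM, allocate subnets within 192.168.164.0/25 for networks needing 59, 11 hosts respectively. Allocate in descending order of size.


59 hosts -> /26 (62 usable): 192.168.164.0/26
11 hosts -> /28 (14 usable): 192.168.164.64/28
Allocation: 192.168.164.0/26 (59 hosts, 62 usable); 192.168.164.64/28 (11 hosts, 14 usable)


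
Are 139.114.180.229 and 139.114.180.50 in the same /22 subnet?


Mask: 255.255.252.0
139.114.180.229 AND mask = 139.114.180.0
139.114.180.50 AND mask = 139.114.180.0
Yes, same subnet (139.114.180.0)


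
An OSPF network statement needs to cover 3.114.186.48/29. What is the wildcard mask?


Subnet mask: 255.255.255.248
Wildcard = 255.255.255.255 - subnet mask
255 - 255 = 0
255 - 255 = 0
255 - 255 = 0
255 - 248 = 7
Wildcard: 0.0.0.7


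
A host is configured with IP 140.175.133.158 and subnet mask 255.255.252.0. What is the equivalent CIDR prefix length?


Binary: 11111111.11111111.11111100.00000000
Count leading 1s
Prefix: /22


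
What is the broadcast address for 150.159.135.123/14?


Network: 150.156.0.0/14
Host bits = 18
Set all host bits to 1:
Broadcast: 150.159.255.255


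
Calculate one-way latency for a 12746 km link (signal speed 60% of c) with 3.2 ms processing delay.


Speed = 0.6 * 3e5 km/s = 180000 km/s
Propagation delay = 12746 / 180000 = 0.0708 s = 70.8111 ms
Processing delay = 3.2 ms
Total one-way latency = 74.0111 ms


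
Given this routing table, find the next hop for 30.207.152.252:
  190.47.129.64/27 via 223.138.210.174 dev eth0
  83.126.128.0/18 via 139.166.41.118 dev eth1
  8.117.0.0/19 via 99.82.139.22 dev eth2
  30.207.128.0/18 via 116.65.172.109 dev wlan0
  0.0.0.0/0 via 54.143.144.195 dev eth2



Longest prefix match for 30.207.152.252:
  /27 190.47.129.64: no
  /18 83.126.128.0: no
  /19 8.117.0.0: no
  /18 30.207.128.0: MATCH
  /0 0.0.0.0: MATCH
Selected: next-hop 116.65.172.109 via wlan0 (matched /18)


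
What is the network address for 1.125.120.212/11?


IP:   00000001.01111101.01111000.11010100
Mask: 11111111.11100000.00000000.00000000
AND operation:
Net:  00000001.01100000.00000000.00000000
Network: 1.96.0.0/11


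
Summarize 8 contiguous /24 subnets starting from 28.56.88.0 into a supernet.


Original prefix: /24
Number of subnets: 8 = 2^3
New prefix = 24 - 3 = 21
Supernet: 28.56.88.0/21


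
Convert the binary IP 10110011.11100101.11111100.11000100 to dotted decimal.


10110011 = 179
11100101 = 229
11111100 = 252
11000100 = 196
IP: 179.229.252.196


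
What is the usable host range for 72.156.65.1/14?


Network: 72.156.0.0
Broadcast: 72.159.255.255
First usable = network + 1
Last usable = broadcast - 1
Range: 72.156.0.1 to 72.159.255.254


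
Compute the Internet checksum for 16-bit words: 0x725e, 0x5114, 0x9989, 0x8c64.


Sum all words (with carry folding):
+ 0x725e = 0x725e
+ 0x5114 = 0xc372
+ 0x9989 = 0x5cfc
+ 0x8c64 = 0xe960
One's complement: ~0xe960
Checksum = 0x169f


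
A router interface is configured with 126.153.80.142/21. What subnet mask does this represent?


/21 means 21 network bits, 11 host bits
Binary: 11111111111111111111100000000000
Mask: 255.255.248.0


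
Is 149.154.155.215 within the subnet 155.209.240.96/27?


Subnet network: 155.209.240.96
Test IP AND mask: 149.154.155.192
No, 149.154.155.215 is not in 155.209.240.96/27


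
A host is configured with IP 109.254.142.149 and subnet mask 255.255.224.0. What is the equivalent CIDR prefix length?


Binary: 11111111.11111111.11100000.00000000
Count leading 1s
Prefix: /19


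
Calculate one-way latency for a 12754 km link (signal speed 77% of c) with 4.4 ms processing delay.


Speed = 0.77 * 3e5 km/s = 231000 km/s
Propagation delay = 12754 / 231000 = 0.0552 s = 55.2121 ms
Processing delay = 4.4 ms
Total one-way latency = 59.6121 ms


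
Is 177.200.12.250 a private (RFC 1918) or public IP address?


RFC 1918 private ranges:
  10.0.0.0/8 (10.0.0.0 - 10.255.255.255)
  172.16.0.0/12 (172.16.0.0 - 172.31.255.255)
  192.168.0.0/16 (192.168.0.0 - 192.168.255.255)
Public (not in any RFC 1918 range)


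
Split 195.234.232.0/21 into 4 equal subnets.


New prefix = 21 + 2 = 23
Each subnet has 512 addresses
  195.234.232.0/23
  195.234.234.0/23
  195.234.236.0/23
  195.234.238.0/23
Subnets: 195.234.232.0/23, 195.234.234.0/23, 195.234.236.0/23, 195.234.238.0/23


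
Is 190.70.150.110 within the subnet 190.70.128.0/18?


Subnet network: 190.70.128.0
Test IP AND mask: 190.70.128.0
Yes, 190.70.150.110 is in 190.70.128.0/18


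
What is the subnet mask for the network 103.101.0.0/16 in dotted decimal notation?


/16 means 16 network bits, 16 host bits
Binary: 11111111111111110000000000000000
Mask: 255.255.0.0


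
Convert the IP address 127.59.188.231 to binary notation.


127 = 01111111
59 = 00111011
188 = 10111100
231 = 11100111
Binary: 01111111.00111011.10111100.11100111


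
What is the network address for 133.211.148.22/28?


IP:   10000101.11010011.10010100.00010110
Mask: 11111111.11111111.11111111.11110000
AND operation:
Net:  10000101.11010011.10010100.00010000
Network: 133.211.148.16/28


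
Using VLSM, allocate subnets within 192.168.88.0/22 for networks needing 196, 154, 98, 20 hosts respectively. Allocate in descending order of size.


196 hosts -> /24 (254 usable): 192.168.88.0/24
154 hosts -> /24 (254 usable): 192.168.89.0/24
98 hosts -> /25 (126 usable): 192.168.90.0/25
20 hosts -> /27 (30 usable): 192.168.90.128/27
Allocation: 192.168.88.0/24 (196 hosts, 254 usable); 192.168.89.0/24 (154 hosts, 254 usable); 192.168.90.0/25 (98 hosts, 126 usable); 192.168.90.128/27 (20 hosts, 30 usable)


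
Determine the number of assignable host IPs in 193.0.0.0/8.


Host bits = 32 - 8 = 24
Total addresses = 2^24 = 16777216
Usable = total - 2 (network and broadcast)
Usable hosts: 16777214


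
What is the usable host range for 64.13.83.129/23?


Network: 64.13.82.0
Broadcast: 64.13.83.255
First usable = network + 1
Last usable = broadcast - 1
Range: 64.13.82.1 to 64.13.83.254


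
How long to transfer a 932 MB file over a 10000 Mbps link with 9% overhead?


Effective throughput = 10000 * (1 - 9/100) = 9100 Mbps
File size in Mb = 932 * 8 = 7456 Mb
Time = 7456 / 9100
Time = 0.8193 seconds


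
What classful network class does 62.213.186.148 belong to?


First octet: 62
Binary: 00111110
0xxxxxxx -> Class A (1-126)
Class A, default mask 255.0.0.0 (/8)


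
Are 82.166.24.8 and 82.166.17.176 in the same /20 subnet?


Mask: 255.255.240.0
82.166.24.8 AND mask = 82.166.16.0
82.166.17.176 AND mask = 82.166.16.0
Yes, same subnet (82.166.16.0)


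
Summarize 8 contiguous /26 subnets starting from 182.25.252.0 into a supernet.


Original prefix: /26
Number of subnets: 8 = 2^3
New prefix = 26 - 3 = 23
Supernet: 182.25.252.0/23


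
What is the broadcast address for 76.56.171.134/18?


Network: 76.56.128.0/18
Host bits = 14
Set all host bits to 1:
Broadcast: 76.56.191.255


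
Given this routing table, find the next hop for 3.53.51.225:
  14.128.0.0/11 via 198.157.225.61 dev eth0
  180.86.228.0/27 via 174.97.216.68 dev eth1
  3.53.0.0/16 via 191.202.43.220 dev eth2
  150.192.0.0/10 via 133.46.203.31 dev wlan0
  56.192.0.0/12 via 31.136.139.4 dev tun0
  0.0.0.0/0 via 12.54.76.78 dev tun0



Longest prefix match for 3.53.51.225:
  /11 14.128.0.0: no
  /27 180.86.228.0: no
  /16 3.53.0.0: MATCH
  /10 150.192.0.0: no
  /12 56.192.0.0: no
  /0 0.0.0.0: MATCH
Selected: next-hop 191.202.43.220 via eth2 (matched /16)


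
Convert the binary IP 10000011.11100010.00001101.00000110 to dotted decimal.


10000011 = 131
11100010 = 226
00001101 = 13
00000110 = 6
IP: 131.226.13.6


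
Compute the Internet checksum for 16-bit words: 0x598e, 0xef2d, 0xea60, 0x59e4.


Sum all words (with carry folding):
+ 0x598e = 0x598e
+ 0xef2d = 0x48bc
+ 0xea60 = 0x331d
+ 0x59e4 = 0x8d01
One's complement: ~0x8d01
Checksum = 0x72fe


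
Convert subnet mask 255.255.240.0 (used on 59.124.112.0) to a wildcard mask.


Subnet mask: 255.255.240.0
Wildcard = 255.255.255.255 - subnet mask
255 - 255 = 0
255 - 255 = 0
255 - 240 = 15
255 - 0 = 255
Wildcard: 0.0.15.255


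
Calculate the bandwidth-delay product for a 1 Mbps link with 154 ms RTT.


BDP = bandwidth * RTT
= 1 Mbps * 154 ms
= 1 * 1e6 * 154 / 1000 bits
= 154000 bits
= 19250 bytes
= 18.7988 KB
BDP = 154000 bits (19250 bytes)


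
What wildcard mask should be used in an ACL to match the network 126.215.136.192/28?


Subnet mask: 255.255.255.240
Wildcard = 255.255.255.255 - subnet mask
255 - 255 = 0
255 - 255 = 0
255 - 255 = 0
255 - 240 = 15
Wildcard: 0.0.0.15


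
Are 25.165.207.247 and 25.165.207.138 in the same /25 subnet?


Mask: 255.255.255.128
25.165.207.247 AND mask = 25.165.207.128
25.165.207.138 AND mask = 25.165.207.128
Yes, same subnet (25.165.207.128)


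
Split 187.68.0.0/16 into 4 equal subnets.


New prefix = 16 + 2 = 18
Each subnet has 16384 addresses
  187.68.0.0/18
  187.68.64.0/18
  187.68.128.0/18
  187.68.192.0/18
Subnets: 187.68.0.0/18, 187.68.64.0/18, 187.68.128.0/18, 187.68.192.0/18


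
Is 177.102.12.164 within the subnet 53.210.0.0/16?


Subnet network: 53.210.0.0
Test IP AND mask: 177.102.0.0
No, 177.102.12.164 is not in 53.210.0.0/16


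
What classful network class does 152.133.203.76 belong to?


First octet: 152
Binary: 10011000
10xxxxxx -> Class B (128-191)
Class B, default mask 255.255.0.0 (/16)


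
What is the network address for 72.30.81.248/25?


IP:   01001000.00011110.01010001.11111000
Mask: 11111111.11111111.11111111.10000000
AND operation:
Net:  01001000.00011110.01010001.10000000
Network: 72.30.81.128/25


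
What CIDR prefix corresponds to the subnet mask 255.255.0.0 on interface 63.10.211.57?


Binary: 11111111.11111111.00000000.00000000
Count leading 1s
Prefix: /16


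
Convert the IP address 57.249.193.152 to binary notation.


57 = 00111001
249 = 11111001
193 = 11000001
152 = 10011000
Binary: 00111001.11111001.11000001.10011000


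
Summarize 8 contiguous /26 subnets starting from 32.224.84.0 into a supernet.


Original prefix: /26
Number of subnets: 8 = 2^3
New prefix = 26 - 3 = 23
Supernet: 32.224.84.0/23


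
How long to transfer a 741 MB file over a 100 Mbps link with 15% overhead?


Effective throughput = 100 * (1 - 15/100) = 85 Mbps
File size in Mb = 741 * 8 = 5928 Mb
Time = 5928 / 85
Time = 69.7412 seconds


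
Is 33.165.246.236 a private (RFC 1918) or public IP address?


RFC 1918 private ranges:
  10.0.0.0/8 (10.0.0.0 - 10.255.255.255)
  172.16.0.0/12 (172.16.0.0 - 172.31.255.255)
  192.168.0.0/16 (192.168.0.0 - 192.168.255.255)
Public (not in any RFC 1918 range)


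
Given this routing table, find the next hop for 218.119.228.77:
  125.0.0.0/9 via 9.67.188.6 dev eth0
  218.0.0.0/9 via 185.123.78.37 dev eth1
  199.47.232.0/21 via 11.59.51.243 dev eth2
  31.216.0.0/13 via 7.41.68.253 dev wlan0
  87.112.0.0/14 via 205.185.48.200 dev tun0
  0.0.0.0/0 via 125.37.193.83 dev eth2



Longest prefix match for 218.119.228.77:
  /9 125.0.0.0: no
  /9 218.0.0.0: MATCH
  /21 199.47.232.0: no
  /13 31.216.0.0: no
  /14 87.112.0.0: no
  /0 0.0.0.0: MATCH
Selected: next-hop 185.123.78.37 via eth1 (matched /9)


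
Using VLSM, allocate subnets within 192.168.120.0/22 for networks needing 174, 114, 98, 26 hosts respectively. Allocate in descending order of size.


174 hosts -> /24 (254 usable): 192.168.120.0/24
114 hosts -> /25 (126 usable): 192.168.121.0/25
98 hosts -> /25 (126 usable): 192.168.121.128/25
26 hosts -> /27 (30 usable): 192.168.122.0/27
Allocation: 192.168.120.0/24 (174 hosts, 254 usable); 192.168.121.0/25 (114 hosts, 126 usable); 192.168.121.128/25 (98 hosts, 126 usable); 192.168.122.0/27 (26 hosts, 30 usable)


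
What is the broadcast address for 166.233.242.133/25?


Network: 166.233.242.128/25
Host bits = 7
Set all host bits to 1:
Broadcast: 166.233.242.255


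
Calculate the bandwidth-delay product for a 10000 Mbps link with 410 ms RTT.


BDP = bandwidth * RTT
= 10000 Mbps * 410 ms
= 10000 * 1e6 * 410 / 1000 bits
= 4100000000 bits
= 512500000 bytes
= 500488.2812 KB
BDP = 4100000000 bits (512500000 bytes)


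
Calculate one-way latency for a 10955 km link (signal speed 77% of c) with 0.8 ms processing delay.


Speed = 0.77 * 3e5 km/s = 231000 km/s
Propagation delay = 10955 / 231000 = 0.0474 s = 47.4242 ms
Processing delay = 0.8 ms
Total one-way latency = 48.2242 ms


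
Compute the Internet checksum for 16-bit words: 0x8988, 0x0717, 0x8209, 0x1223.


Sum all words (with carry folding):
+ 0x8988 = 0x8988
+ 0x0717 = 0x909f
+ 0x8209 = 0x12a9
+ 0x1223 = 0x24cc
One's complement: ~0x24cc
Checksum = 0xdb33


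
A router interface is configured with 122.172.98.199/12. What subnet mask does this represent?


/12 means 12 network bits, 20 host bits
Binary: 11111111111100000000000000000000
Mask: 255.240.0.0


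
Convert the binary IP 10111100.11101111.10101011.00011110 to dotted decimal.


10111100 = 188
11101111 = 239
10101011 = 171
00011110 = 30
IP: 188.239.171.30


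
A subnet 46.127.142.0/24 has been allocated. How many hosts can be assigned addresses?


Host bits = 32 - 24 = 8
Total addresses = 2^8 = 256
Usable = total - 2 (network and broadcast)
Usable hosts: 254


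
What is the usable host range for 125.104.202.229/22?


Network: 125.104.200.0
Broadcast: 125.104.203.255
First usable = network + 1
Last usable = broadcast - 1
Range: 125.104.200.1 to 125.104.203.254


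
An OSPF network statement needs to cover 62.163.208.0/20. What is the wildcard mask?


Subnet mask: 255.255.240.0
Wildcard = 255.255.255.255 - subnet mask
255 - 255 = 0
255 - 255 = 0
255 - 240 = 15
255 - 0 = 255
Wildcard: 0.0.15.255


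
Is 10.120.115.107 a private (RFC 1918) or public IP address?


RFC 1918 private ranges:
  10.0.0.0/8 (10.0.0.0 - 10.255.255.255)
  172.16.0.0/12 (172.16.0.0 - 172.31.255.255)
  192.168.0.0/16 (192.168.0.0 - 192.168.255.255)
Private (in 10.0.0.0/8)


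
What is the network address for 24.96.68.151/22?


IP:   00011000.01100000.01000100.10010111
Mask: 11111111.11111111.11111100.00000000
AND operation:
Net:  00011000.01100000.01000100.00000000
Network: 24.96.68.0/22


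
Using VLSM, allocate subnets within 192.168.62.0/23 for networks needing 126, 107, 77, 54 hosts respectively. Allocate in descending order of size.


126 hosts -> /25 (126 usable): 192.168.62.0/25
107 hosts -> /25 (126 usable): 192.168.62.128/25
77 hosts -> /25 (126 usable): 192.168.63.0/25
54 hosts -> /26 (62 usable): 192.168.63.128/26
Allocation: 192.168.62.0/25 (126 hosts, 126 usable); 192.168.62.128/25 (107 hosts, 126 usable); 192.168.63.0/25 (77 hosts, 126 usable); 192.168.63.128/26 (54 hosts, 62 usable)


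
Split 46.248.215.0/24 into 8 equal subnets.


New prefix = 24 + 3 = 27
Each subnet has 32 addresses
  46.248.215.0/27
  46.248.215.32/27
  46.248.215.64/27
  46.248.215.96/27
  46.248.215.128/27
  46.248.215.160/27
  46.248.215.192/27
  46.248.215.224/27
Subnets: 46.248.215.0/27, 46.248.215.32/27, 46.248.215.64/27, 46.248.215.96/27, 46.248.215.128/27, 46.248.215.160/27, 46.248.215.192/27, 46.248.215.224/27


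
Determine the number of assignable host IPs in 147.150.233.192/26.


Host bits = 32 - 26 = 6
Total addresses = 2^6 = 64
Usable = total - 2 (network and broadcast)
Usable hosts: 62


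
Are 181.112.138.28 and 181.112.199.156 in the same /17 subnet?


Mask: 255.255.128.0
181.112.138.28 AND mask = 181.112.128.0
181.112.199.156 AND mask = 181.112.128.0
Yes, same subnet (181.112.128.0)


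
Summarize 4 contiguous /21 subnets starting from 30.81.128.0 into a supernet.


Original prefix: /21
Number of subnets: 4 = 2^2
New prefix = 21 - 2 = 19
Supernet: 30.81.128.0/19


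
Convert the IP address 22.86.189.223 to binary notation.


22 = 00010110
86 = 01010110
189 = 10111101
223 = 11011111
Binary: 00010110.01010110.10111101.11011111


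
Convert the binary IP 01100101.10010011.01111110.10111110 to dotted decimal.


01100101 = 101
10010011 = 147
01111110 = 126
10111110 = 190
IP: 101.147.126.190


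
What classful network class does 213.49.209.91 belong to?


First octet: 213
Binary: 11010101
110xxxxx -> Class C (192-223)
Class C, default mask 255.255.255.0 (/24)


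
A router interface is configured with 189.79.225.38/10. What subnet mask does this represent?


/10 means 10 network bits, 22 host bits
Binary: 11111111110000000000000000000000
Mask: 255.192.0.0


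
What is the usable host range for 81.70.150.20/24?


Network: 81.70.150.0
Broadcast: 81.70.150.255
First usable = network + 1
Last usable = broadcast - 1
Range: 81.70.150.1 to 81.70.150.254


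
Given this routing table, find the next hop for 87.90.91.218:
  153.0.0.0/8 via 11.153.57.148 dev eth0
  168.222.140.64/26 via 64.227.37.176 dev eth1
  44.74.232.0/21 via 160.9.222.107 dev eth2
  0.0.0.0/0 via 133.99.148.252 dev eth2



Longest prefix match for 87.90.91.218:
  /8 153.0.0.0: no
  /26 168.222.140.64: no
  /21 44.74.232.0: no
  /0 0.0.0.0: MATCH
Selected: next-hop 133.99.148.252 via eth2 (matched /0)


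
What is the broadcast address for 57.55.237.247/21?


Network: 57.55.232.0/21
Host bits = 11
Set all host bits to 1:
Broadcast: 57.55.239.255


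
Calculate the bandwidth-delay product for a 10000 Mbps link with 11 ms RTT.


BDP = bandwidth * RTT
= 10000 Mbps * 11 ms
= 10000 * 1e6 * 11 / 1000 bits
= 110000000 bits
= 13750000 bytes
= 13427.7344 KB
BDP = 110000000 bits (13750000 bytes)


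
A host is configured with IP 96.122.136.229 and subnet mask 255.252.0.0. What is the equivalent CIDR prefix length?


Binary: 11111111.11111100.00000000.00000000
Count leading 1s
Prefix: /14


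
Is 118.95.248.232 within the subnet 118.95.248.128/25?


Subnet network: 118.95.248.128
Test IP AND mask: 118.95.248.128
Yes, 118.95.248.232 is in 118.95.248.128/25
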